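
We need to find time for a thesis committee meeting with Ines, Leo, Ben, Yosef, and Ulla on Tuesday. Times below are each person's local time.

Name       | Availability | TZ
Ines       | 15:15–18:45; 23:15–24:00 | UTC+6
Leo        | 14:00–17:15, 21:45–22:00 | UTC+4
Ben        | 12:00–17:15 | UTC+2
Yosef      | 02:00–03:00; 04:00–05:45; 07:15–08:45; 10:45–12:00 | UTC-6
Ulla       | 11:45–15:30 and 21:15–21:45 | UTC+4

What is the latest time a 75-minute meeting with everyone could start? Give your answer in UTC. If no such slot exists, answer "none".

10:15

Ines in UTC: 09:15-12:45, 17:15-18:00 (subtract 6h to convert from UTC+6).
Leo in UTC: 10:00-13:15, 17:45-18:00 (subtract 4h to convert from UTC+4).
Ben in UTC: 10:00-15:15 (subtract 2h to convert from UTC+2).
Yosef in UTC: 08:00-09:00, 10:00-11:45, 13:15-14:45, 16:45-18:00 (add 6h to convert from UTC-6).
Ulla in UTC: 07:45-11:30, 17:15-17:45 (subtract 4h to convert from UTC+4).
Ines ∩ Leo: 10:00-12:45, 17:45-18:00.
Ines ∩ Leo ∩ Ben: 10:00-12:45.
Ines ∩ Leo ∩ Ben ∩ Yosef: 10:00-11:45.
Ines ∩ Leo ∩ Ben ∩ Yosef ∩ Ulla: 10:00-11:30.
The last common window of at least 75 minutes is 10:00-11:30; a 75-minute meeting can start as late as 10:15 and still end by 11:30.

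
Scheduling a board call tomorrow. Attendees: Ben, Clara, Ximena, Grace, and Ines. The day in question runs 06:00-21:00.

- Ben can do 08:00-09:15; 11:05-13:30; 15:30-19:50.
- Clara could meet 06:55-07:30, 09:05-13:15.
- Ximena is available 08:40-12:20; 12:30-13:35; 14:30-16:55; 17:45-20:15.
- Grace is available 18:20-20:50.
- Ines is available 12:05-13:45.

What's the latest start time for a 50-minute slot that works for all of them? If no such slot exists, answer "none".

Ben ∩ Clara: 09:05-09:15, 11:05-13:15.
Ben ∩ Clara ∩ Ximena: 09:05-09:15, 11:05-12:20, 12:30-13:15.
Ben ∩ Clara ∩ Ximena ∩ Grace: ∅.
Ben ∩ Clara ∩ Ximena ∩ Grace ∩ Ines: ∅.
There is no time when everyone is free.
No common window is at least 50 minutes long.

none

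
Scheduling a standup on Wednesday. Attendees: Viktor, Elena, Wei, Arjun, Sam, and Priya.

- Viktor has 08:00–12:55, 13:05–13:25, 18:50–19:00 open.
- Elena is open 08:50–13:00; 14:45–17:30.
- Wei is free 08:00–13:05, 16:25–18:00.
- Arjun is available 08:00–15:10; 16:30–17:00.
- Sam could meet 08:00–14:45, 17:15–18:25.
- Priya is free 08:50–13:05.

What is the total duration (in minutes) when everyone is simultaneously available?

Viktor ∩ Elena: 08:50-12:55.
Viktor ∩ Elena ∩ Wei: 08:50-12:55.
Viktor ∩ Elena ∩ Wei ∩ Arjun: 08:50-12:55.
Viktor ∩ Elena ∩ Wei ∩ Arjun ∩ Sam: 08:50-12:55.
Viktor ∩ Elena ∩ Wei ∩ Arjun ∩ Sam ∩ Priya: 08:50-12:55.
That's a single block of 245 minutes.

245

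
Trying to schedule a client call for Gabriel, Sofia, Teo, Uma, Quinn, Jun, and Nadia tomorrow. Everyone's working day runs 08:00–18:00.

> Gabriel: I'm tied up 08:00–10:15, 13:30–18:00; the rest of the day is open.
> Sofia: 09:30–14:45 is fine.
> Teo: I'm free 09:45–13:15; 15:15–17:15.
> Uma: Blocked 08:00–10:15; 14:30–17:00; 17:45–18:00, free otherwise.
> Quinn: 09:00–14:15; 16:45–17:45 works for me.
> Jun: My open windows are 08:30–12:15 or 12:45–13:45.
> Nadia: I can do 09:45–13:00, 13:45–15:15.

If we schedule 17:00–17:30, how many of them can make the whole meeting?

2

Gabriel free: 10:15-13:30 (invert busy blocks within the working day).
Sofia free: 09:30-14:45.
Teo free: 09:45-13:15, 15:15-17:15.
Uma free: 10:15-14:30, 17:00-17:45 (invert busy blocks within the working day).
Quinn free: 09:00-14:15, 16:45-17:45.
Jun free: 08:30-12:15, 12:45-13:45.
Nadia free: 09:45-13:00, 13:45-15:15.
Uma and Quinn can make the full 17:00-17:30 slot — that's 2.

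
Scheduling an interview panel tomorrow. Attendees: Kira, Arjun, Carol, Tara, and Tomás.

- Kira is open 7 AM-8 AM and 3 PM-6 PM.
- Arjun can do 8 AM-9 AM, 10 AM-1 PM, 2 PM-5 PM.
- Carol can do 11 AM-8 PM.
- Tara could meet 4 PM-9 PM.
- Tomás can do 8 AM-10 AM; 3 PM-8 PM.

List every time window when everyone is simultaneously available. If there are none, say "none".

16:00-17:00

Kira ∩ Arjun: 15:00-17:00.
Kira ∩ Arjun ∩ Carol: 15:00-17:00.
Kira ∩ Arjun ∩ Carol ∩ Tara: 16:00-17:00.
Kira ∩ Arjun ∩ Carol ∩ Tara ∩ Tomás: 16:00-17:00.
Those are the intersection windows.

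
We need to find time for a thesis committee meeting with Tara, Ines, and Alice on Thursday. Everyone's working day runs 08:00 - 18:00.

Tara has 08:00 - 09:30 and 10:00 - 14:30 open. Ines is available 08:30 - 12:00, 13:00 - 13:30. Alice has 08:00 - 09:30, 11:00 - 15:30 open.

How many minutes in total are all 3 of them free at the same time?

Tara ∩ Ines: 08:30-09:30, 10:00-12:00, 13:00-13:30.
Tara ∩ Ines ∩ Alice: 08:30-09:30, 11:00-12:00, 13:00-13:30.
Summing the common windows: 60 + 60 + 30 = 150 minutes.

150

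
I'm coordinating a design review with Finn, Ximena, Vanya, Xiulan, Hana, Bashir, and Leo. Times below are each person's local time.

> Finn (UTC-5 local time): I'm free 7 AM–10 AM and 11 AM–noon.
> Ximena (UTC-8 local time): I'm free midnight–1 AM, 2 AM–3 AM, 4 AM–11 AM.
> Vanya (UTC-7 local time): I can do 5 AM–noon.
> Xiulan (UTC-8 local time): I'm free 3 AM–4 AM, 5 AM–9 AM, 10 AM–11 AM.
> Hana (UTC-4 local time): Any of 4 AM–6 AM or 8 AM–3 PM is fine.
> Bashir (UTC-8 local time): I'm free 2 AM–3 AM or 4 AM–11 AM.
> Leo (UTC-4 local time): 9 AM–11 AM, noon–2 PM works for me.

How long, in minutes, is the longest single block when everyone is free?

120

Finn in UTC: 12:00-15:00, 16:00-17:00 (add 5h to convert from UTC-5).
Ximena in UTC: 08:00-09:00, 10:00-11:00, 12:00-19:00 (add 8h to convert from UTC-8).
Vanya in UTC: 12:00-19:00 (add 7h to convert from UTC-7).
Xiulan in UTC: 11:00-12:00, 13:00-17:00, 18:00-19:00 (add 8h to convert from UTC-8).
Hana in UTC: 08:00-10:00, 12:00-19:00 (add 4h to convert from UTC-4).
Bashir in UTC: 10:00-11:00, 12:00-19:00 (add 8h to convert from UTC-8).
Leo in UTC: 13:00-15:00, 16:00-18:00 (add 4h to convert from UTC-4).
Finn ∩ Ximena: 12:00-15:00, 16:00-17:00.
Finn ∩ Ximena ∩ Vanya: 12:00-15:00, 16:00-17:00.
Finn ∩ Ximena ∩ Vanya ∩ Xiulan: 13:00-15:00, 16:00-17:00.
Finn ∩ Ximena ∩ Vanya ∩ Xiulan ∩ Hana: 13:00-15:00, 16:00-17:00.
Finn ∩ Ximena ∩ Vanya ∩ Xiulan ∩ Hana ∩ Bashir: 13:00-15:00, 16:00-17:00.
Finn ∩ Ximena ∩ Vanya ∩ Xiulan ∩ Hana ∩ Bashir ∩ Leo: 13:00-15:00, 16:00-17:00.
The longest is 13:00-15:00 at 120 minutes.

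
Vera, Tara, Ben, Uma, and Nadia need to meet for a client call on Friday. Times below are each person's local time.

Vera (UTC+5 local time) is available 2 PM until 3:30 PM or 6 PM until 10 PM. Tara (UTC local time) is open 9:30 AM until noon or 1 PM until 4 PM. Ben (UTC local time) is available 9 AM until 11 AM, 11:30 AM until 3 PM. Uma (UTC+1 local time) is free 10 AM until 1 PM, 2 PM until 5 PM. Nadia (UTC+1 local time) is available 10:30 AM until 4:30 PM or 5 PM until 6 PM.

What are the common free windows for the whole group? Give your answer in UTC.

09:30-10:30, 13:00-15:00

Vera in UTC: 09:00-10:30, 13:00-17:00 (subtract 5h to convert from UTC+5).
Tara in UTC: 09:30-12:00, 13:00-16:00.
Ben in UTC: 09:00-11:00, 11:30-15:00.
Uma in UTC: 09:00-12:00, 13:00-16:00 (subtract 1h to convert from UTC+1).
Nadia in UTC: 09:30-15:30, 16:00-17:00 (subtract 1h to convert from UTC+1).
Vera ∩ Tara: 09:30-10:30, 13:00-16:00.
Vera ∩ Tara ∩ Ben: 09:30-10:30, 13:00-15:00.
Vera ∩ Tara ∩ Ben ∩ Uma: 09:30-10:30, 13:00-15:00.
Vera ∩ Tara ∩ Ben ∩ Uma ∩ Nadia: 09:30-10:30, 13:00-15:00.
Those are the intersection windows.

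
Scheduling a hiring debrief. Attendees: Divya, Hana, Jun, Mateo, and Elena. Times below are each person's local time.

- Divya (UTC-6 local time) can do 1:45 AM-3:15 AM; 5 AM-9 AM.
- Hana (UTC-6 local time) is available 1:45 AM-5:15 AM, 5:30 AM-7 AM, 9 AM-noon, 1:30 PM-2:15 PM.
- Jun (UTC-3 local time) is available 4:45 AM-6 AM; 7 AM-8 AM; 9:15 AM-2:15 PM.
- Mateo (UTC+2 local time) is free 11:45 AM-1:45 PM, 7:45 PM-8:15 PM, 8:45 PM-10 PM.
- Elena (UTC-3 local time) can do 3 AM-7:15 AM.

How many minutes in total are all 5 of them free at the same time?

0

Divya in UTC: 07:45-09:15, 11:00-15:00 (add 6h to convert from UTC-6).
Hana in UTC: 07:45-11:15, 11:30-13:00, 15:00-18:00, 19:30-20:15 (add 6h to convert from UTC-6).
Jun in UTC: 07:45-09:00, 10:00-11:00, 12:15-17:15 (add 3h to convert from UTC-3).
Mateo in UTC: 09:45-11:45, 17:45-18:15, 18:45-20:00 (subtract 2h to convert from UTC+2).
Elena in UTC: 06:00-10:15 (add 3h to convert from UTC-3).
Divya ∩ Hana: 07:45-09:15, 11:00-11:15, 11:30-13:00.
Divya ∩ Hana ∩ Jun: 07:45-09:00, 12:15-13:00.
Divya ∩ Hana ∩ Jun ∩ Mateo: ∅.
Divya ∩ Hana ∩ Jun ∩ Mateo ∩ Elena: ∅.
There is no time when everyone is free.
There is no common window, so the total is 0 minutes.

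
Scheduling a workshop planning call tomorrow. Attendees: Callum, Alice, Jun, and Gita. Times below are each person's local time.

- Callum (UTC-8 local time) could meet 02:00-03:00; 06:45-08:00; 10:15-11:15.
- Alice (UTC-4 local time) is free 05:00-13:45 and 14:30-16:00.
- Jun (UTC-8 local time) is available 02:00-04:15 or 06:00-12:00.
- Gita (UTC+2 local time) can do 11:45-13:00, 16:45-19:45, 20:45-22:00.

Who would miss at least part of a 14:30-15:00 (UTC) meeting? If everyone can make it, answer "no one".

Callum in UTC: 10:00-11:00, 14:45-16:00, 18:15-19:15 (add 8h to convert from UTC-8).
Alice in UTC: 09:00-17:45, 18:30-20:00 (add 4h to convert from UTC-4).
Jun in UTC: 10:00-12:15, 14:00-20:00 (add 8h to convert from UTC-8).
Gita in UTC: 09:45-11:00, 14:45-17:45, 18:45-20:00 (subtract 2h to convert from UTC+2).
Callum: not fully free for 14:30-15:00. Alice: free for 14:30-15:00. Jun: free for 14:30-15:00. Gita: not fully free for 14:30-15:00.

Callum, Gita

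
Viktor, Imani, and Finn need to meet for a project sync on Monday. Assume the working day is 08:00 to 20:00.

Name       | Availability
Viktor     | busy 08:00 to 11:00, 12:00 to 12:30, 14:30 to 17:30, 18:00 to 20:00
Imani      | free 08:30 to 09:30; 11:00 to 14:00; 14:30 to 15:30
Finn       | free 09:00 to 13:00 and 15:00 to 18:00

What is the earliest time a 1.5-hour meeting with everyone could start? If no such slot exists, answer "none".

none

Viktor free: 11:00-12:00, 12:30-14:30, 17:30-18:00 (invert busy blocks within the working day).
Imani free: 08:30-09:30, 11:00-14:00, 14:30-15:30.
Finn free: 09:00-13:00, 15:00-18:00.
Viktor ∩ Imani: 11:00-12:00, 12:30-14:00.
Viktor ∩ Imani ∩ Finn: 11:00-12:00, 12:30-13:00.
Those are the intersection windows.
No common window is at least 90 minutes long.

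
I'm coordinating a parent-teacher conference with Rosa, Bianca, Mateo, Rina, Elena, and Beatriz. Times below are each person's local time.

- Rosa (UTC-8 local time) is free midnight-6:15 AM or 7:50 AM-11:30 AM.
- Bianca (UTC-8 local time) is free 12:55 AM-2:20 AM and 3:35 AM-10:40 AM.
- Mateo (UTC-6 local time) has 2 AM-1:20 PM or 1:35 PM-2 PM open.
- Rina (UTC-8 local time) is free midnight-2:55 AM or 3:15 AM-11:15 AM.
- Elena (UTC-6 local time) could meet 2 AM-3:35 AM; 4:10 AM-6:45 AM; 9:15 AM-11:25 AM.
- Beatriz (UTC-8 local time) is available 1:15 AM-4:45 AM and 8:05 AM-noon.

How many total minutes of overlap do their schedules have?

Rosa in UTC: 08:00-14:15, 15:50-19:30 (add 8h to convert from UTC-8).
Bianca in UTC: 08:55-10:20, 11:35-18:40 (add 8h to convert from UTC-8).
Mateo in UTC: 08:00-19:20, 19:35-20:00 (add 6h to convert from UTC-6).
Rina in UTC: 08:00-10:55, 11:15-19:15 (add 8h to convert from UTC-8).
Elena in UTC: 08:00-09:35, 10:10-12:45, 15:15-17:25 (add 6h to convert from UTC-6).
Beatriz in UTC: 09:15-12:45, 16:05-20:00 (add 8h to convert from UTC-8).
Rosa ∩ Bianca: 08:55-10:20, 11:35-14:15, 15:50-18:40.
Rosa ∩ Bianca ∩ Mateo: 08:55-10:20, 11:35-14:15, 15:50-18:40.
Rosa ∩ Bianca ∩ Mateo ∩ Rina: 08:55-10:20, 11:35-14:15, 15:50-18:40.
Rosa ∩ Bianca ∩ Mateo ∩ Rina ∩ Elena: 08:55-09:35, 10:10-10:20, 11:35-12:45, 15:50-17:25.
Rosa ∩ Bianca ∩ Mateo ∩ Rina ∩ Elena ∩ Beatriz: 09:15-09:35, 10:10-10:20, 11:35-12:45, 16:05-17:25.
Summing the common windows: 20 + 10 + 70 + 80 = 180 minutes.

180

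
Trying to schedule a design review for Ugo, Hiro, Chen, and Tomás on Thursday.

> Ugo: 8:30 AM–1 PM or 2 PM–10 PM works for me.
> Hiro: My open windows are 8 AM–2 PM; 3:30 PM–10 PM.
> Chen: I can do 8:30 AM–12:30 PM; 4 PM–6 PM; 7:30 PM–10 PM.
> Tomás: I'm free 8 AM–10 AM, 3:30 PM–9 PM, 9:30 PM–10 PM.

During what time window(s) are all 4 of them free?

Ugo ∩ Hiro: 08:30-13:00, 15:30-22:00.
Ugo ∩ Hiro ∩ Chen: 08:30-12:30, 16:00-18:00, 19:30-22:00.
Ugo ∩ Hiro ∩ Chen ∩ Tomás: 08:30-10:00, 16:00-18:00, 19:30-21:00, 21:30-22:00.

08:30-10:00, 16:00-18:00, 19:30-21:00, 21:30-22:00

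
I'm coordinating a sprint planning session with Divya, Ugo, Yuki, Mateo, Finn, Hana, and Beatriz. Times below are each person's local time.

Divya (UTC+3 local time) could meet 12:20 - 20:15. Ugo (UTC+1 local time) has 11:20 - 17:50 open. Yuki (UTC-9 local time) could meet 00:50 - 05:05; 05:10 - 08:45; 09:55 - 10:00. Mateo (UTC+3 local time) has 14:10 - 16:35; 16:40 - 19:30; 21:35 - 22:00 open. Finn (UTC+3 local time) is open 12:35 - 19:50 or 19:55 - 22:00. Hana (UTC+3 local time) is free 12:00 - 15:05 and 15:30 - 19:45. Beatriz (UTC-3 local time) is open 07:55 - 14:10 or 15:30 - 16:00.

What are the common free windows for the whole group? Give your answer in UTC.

Divya in UTC: 09:20-17:15 (subtract 3h to convert from UTC+3).
Ugo in UTC: 10:20-16:50 (subtract 1h to convert from UTC+1).
Yuki in UTC: 09:50-14:05, 14:10-17:45, 18:55-19:00 (add 9h to convert from UTC-9).
Mateo in UTC: 11:10-13:35, 13:40-16:30, 18:35-19:00 (subtract 3h to convert from UTC+3).
Finn in UTC: 09:35-16:50, 16:55-19:00 (subtract 3h to convert from UTC+3).
Hana in UTC: 09:00-12:05, 12:30-16:45 (subtract 3h to convert from UTC+3).
Beatriz in UTC: 10:55-17:10, 18:30-19:00 (add 3h to convert from UTC-3).
Divya ∩ Ugo: 10:20-16:50.
Divya ∩ Ugo ∩ Yuki: 10:20-14:05, 14:10-16:50.
Divya ∩ Ugo ∩ Yuki ∩ Mateo: 11:10-13:35, 13:40-14:05, 14:10-16:30.
Divya ∩ Ugo ∩ Yuki ∩ Mateo ∩ Finn: 11:10-13:35, 13:40-14:05, 14:10-16:30.
Divya ∩ Ugo ∩ Yuki ∩ Mateo ∩ Finn ∩ Hana: 11:10-12:05, 12:30-13:35, 13:40-14:05, 14:10-16:30.
Divya ∩ Ugo ∩ Yuki ∩ Mateo ∩ Finn ∩ Hana ∩ Beatriz: 11:10-12:05, 12:30-13:35, 13:40-14:05, 14:10-16:30.

11:10-12:05, 12:30-13:35, 13:40-14:05, 14:10-16:30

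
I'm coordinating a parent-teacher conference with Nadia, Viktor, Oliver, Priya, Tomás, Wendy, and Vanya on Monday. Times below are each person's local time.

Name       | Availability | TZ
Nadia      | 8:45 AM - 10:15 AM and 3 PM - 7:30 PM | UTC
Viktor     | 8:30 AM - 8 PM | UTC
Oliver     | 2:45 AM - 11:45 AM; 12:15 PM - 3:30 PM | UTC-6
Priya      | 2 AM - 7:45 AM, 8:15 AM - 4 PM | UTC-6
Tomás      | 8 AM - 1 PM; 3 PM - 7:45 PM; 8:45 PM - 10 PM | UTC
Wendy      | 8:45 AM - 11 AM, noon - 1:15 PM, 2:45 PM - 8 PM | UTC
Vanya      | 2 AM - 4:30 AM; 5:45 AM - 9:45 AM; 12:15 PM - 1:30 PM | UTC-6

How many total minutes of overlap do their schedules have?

210

Nadia in UTC: 08:45-10:15, 15:00-19:30.
Viktor in UTC: 08:30-20:00.
Oliver in UTC: 08:45-17:45, 18:15-21:30 (add 6h to convert from UTC-6).
Priya in UTC: 08:00-13:45, 14:15-22:00 (add 6h to convert from UTC-6).
Tomás in UTC: 08:00-13:00, 15:00-19:45, 20:45-22:00.
Wendy in UTC: 08:45-11:00, 12:00-13:15, 14:45-20:00.
Vanya in UTC: 08:00-10:30, 11:45-15:45, 18:15-19:30 (add 6h to convert from UTC-6).
Nadia ∩ Viktor: 08:45-10:15, 15:00-19:30.
Nadia ∩ Viktor ∩ Oliver: 08:45-10:15, 15:00-17:45, 18:15-19:30.
Nadia ∩ Viktor ∩ Oliver ∩ Priya: 08:45-10:15, 15:00-17:45, 18:15-19:30.
Nadia ∩ Viktor ∩ Oliver ∩ Priya ∩ Tomás: 08:45-10:15, 15:00-17:45, 18:15-19:30.
Nadia ∩ Viktor ∩ Oliver ∩ Priya ∩ Tomás ∩ Wendy: 08:45-10:15, 15:00-17:45, 18:15-19:30.
Nadia ∩ Viktor ∩ Oliver ∩ Priya ∩ Tomás ∩ Wendy ∩ Vanya: 08:45-10:15, 15:00-15:45, 18:15-19:30.
Summing the common windows: 90 + 45 + 75 = 210 minutes.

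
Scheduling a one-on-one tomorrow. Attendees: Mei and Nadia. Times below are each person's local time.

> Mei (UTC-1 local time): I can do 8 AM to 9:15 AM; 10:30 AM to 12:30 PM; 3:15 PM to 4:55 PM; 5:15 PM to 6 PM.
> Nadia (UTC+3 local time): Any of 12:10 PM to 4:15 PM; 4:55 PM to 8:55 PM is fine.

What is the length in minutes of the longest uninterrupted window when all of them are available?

105

Mei in UTC: 09:00-10:15, 11:30-13:30, 16:15-17:55, 18:15-19:00 (add 1h to convert from UTC-1).
Nadia in UTC: 09:10-13:15, 13:55-17:55 (subtract 3h to convert from UTC+3).
Mei ∩ Nadia: 09:10-10:15, 11:30-13:15, 16:15-17:55.
The longest is 11:30-13:15 at 105 minutes.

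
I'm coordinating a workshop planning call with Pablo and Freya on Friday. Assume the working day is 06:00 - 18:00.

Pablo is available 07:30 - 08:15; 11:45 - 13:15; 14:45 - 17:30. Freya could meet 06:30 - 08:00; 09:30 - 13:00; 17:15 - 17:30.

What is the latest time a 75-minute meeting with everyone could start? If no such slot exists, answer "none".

11:45

Pablo ∩ Freya: 07:30-08:00, 11:45-13:00, 17:15-17:30.
The last common window of at least 75 minutes is 11:45-13:00; a 75-minute meeting can start as late as 11:45 and still end by 13:00.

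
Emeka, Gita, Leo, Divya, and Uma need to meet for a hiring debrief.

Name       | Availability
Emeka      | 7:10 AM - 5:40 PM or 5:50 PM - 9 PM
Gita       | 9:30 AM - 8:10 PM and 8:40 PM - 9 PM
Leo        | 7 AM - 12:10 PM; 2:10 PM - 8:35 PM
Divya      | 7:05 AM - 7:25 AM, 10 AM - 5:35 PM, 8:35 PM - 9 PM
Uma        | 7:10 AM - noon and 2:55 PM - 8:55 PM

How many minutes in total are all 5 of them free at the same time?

Emeka ∩ Gita: 09:30-17:40, 17:50-20:10, 20:40-21:00.
Emeka ∩ Gita ∩ Leo: 09:30-12:10, 14:10-17:40, 17:50-20:10.
Emeka ∩ Gita ∩ Leo ∩ Divya: 10:00-12:10, 14:10-17:35.
Emeka ∩ Gita ∩ Leo ∩ Divya ∩ Uma: 10:00-12:00, 14:55-17:35.
Summing the common windows: 120 + 160 = 280 minutes.

280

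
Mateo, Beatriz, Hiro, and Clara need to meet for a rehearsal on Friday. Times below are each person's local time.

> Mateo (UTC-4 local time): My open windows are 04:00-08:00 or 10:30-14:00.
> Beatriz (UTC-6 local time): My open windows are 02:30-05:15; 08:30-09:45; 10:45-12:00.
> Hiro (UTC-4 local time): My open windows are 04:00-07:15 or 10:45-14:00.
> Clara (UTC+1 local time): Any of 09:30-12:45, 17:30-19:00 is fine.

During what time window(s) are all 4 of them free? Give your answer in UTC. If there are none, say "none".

08:30-11:15, 16:45-18:00

Mateo in UTC: 08:00-12:00, 14:30-18:00 (add 4h to convert from UTC-4).
Beatriz in UTC: 08:30-11:15, 14:30-15:45, 16:45-18:00 (add 6h to convert from UTC-6).
Hiro in UTC: 08:00-11:15, 14:45-18:00 (add 4h to convert from UTC-4).
Clara in UTC: 08:30-11:45, 16:30-18:00 (subtract 1h to convert from UTC+1).
Mateo ∩ Beatriz: 08:30-11:15, 14:30-15:45, 16:45-18:00.
Mateo ∩ Beatriz ∩ Hiro: 08:30-11:15, 14:45-15:45, 16:45-18:00.
Mateo ∩ Beatriz ∩ Hiro ∩ Clara: 08:30-11:15, 16:45-18:00.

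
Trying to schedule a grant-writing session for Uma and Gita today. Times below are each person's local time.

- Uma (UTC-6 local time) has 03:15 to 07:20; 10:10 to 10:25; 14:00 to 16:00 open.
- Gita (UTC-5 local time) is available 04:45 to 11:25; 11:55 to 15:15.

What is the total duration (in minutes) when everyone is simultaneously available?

Uma in UTC: 09:15-13:20, 16:10-16:25, 20:00-22:00 (add 6h to convert from UTC-6).
Gita in UTC: 09:45-16:25, 16:55-20:15 (add 5h to convert from UTC-5).
Uma ∩ Gita: 09:45-13:20, 16:10-16:25, 20:00-20:15.
Summing the common windows: 215 + 15 + 15 = 245 minutes.

245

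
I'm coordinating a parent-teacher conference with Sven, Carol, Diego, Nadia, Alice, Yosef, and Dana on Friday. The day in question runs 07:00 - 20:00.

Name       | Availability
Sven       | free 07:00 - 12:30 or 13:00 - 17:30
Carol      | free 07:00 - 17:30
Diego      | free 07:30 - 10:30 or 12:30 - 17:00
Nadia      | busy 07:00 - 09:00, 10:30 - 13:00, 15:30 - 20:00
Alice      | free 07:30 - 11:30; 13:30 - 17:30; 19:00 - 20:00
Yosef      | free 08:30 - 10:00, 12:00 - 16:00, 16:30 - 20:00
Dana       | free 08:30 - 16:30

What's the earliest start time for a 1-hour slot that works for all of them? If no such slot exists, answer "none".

Sven free: 07:00-12:30, 13:00-17:30.
Carol free: 07:00-17:30.
Diego free: 07:30-10:30, 12:30-17:00.
Nadia free: 09:00-10:30, 13:00-15:30 (invert busy blocks within the working day).
Alice free: 07:30-11:30, 13:30-17:30, 19:00-20:00.
Yosef free: 08:30-10:00, 12:00-16:00, 16:30-20:00.
Dana free: 08:30-16:30.
Sven ∩ Carol: 07:00-12:30, 13:00-17:30.
Sven ∩ Carol ∩ Diego: 07:30-10:30, 13:00-17:00.
Sven ∩ Carol ∩ Diego ∩ Nadia: 09:00-10:30, 13:00-15:30.
Sven ∩ Carol ∩ Diego ∩ Nadia ∩ Alice: 09:00-10:30, 13:30-15:30.
Sven ∩ Carol ∩ Diego ∩ Nadia ∩ Alice ∩ Yosef: 09:00-10:00, 13:30-15:30.
Sven ∩ Carol ∩ Diego ∩ Nadia ∩ Alice ∩ Yosef ∩ Dana: 09:00-10:00, 13:30-15:30.
Those are the intersection windows.
The first common window of at least 60 minutes is 09:00-10:00, so the earliest start is 09:00.

09:00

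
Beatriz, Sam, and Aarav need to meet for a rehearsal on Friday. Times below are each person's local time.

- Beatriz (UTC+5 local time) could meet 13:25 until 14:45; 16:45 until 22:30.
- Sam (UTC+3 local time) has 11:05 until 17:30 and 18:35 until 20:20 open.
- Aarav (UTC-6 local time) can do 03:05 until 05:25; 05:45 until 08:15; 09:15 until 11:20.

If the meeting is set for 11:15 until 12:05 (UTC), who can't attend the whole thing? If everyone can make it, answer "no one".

Aarav, Beatriz

Beatriz in UTC: 08:25-09:45, 11:45-17:30 (subtract 5h to convert from UTC+5).
Sam in UTC: 08:05-14:30, 15:35-17:20 (subtract 3h to convert from UTC+3).
Aarav in UTC: 09:05-11:25, 11:45-14:15, 15:15-17:20 (add 6h to convert from UTC-6).
Beatriz: not fully free for 11:15-12:05. Sam: free for 11:15-12:05. Aarav: not fully free for 11:15-12:05.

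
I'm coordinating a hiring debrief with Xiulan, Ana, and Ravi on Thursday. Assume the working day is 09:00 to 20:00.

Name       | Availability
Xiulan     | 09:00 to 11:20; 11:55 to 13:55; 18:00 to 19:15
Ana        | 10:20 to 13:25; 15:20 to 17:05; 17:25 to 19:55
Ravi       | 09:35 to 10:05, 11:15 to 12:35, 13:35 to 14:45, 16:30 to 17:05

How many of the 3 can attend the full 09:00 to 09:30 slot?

1

Xiulan can make the full 09:00-09:30 slot — that's 1.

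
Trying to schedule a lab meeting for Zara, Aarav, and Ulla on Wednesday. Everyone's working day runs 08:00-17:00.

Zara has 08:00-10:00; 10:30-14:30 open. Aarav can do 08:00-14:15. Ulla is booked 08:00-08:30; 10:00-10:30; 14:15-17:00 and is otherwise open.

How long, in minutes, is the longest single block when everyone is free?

225

Zara free: 08:00-10:00, 10:30-14:30.
Aarav free: 08:00-14:15.
Ulla free: 08:30-10:00, 10:30-14:15 (invert busy blocks within the working day).
Zara ∩ Aarav: 08:00-10:00, 10:30-14:15.
Zara ∩ Aarav ∩ Ulla: 08:30-10:00, 10:30-14:15.
The longest is 10:30-14:15 at 225 minutes.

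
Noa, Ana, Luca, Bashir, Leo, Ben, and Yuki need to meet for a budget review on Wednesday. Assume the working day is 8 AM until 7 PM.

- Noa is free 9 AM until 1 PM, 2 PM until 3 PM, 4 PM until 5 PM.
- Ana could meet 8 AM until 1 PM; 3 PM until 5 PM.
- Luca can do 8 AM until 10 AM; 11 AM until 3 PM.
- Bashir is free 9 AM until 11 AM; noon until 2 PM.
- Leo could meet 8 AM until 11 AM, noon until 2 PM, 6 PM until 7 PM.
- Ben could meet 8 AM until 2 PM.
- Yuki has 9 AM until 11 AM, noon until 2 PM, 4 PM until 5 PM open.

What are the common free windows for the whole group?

Noa ∩ Ana: 09:00-13:00, 16:00-17:00.
Noa ∩ Ana ∩ Luca: 09:00-10:00, 11:00-13:00.
Noa ∩ Ana ∩ Luca ∩ Bashir: 09:00-10:00, 12:00-13:00.
Noa ∩ Ana ∩ Luca ∩ Bashir ∩ Leo: 09:00-10:00, 12:00-13:00.
Noa ∩ Ana ∩ Luca ∩ Bashir ∩ Leo ∩ Ben: 09:00-10:00, 12:00-13:00.
Noa ∩ Ana ∩ Luca ∩ Bashir ∩ Leo ∩ Ben ∩ Yuki: 09:00-10:00, 12:00-13:00.
So the common availability across everyone is 09:00-10:00, 12:00-13:00.

09:00-10:00, 12:00-13:00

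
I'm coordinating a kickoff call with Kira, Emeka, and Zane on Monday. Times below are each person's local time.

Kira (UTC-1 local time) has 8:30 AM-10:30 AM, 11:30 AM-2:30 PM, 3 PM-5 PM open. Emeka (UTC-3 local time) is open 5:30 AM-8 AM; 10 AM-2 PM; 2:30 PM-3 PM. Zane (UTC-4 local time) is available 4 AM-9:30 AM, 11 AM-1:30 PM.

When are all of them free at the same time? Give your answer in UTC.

09:30-11:00, 13:00-13:30, 15:00-15:30, 16:00-17:00

Kira in UTC: 09:30-11:30, 12:30-15:30, 16:00-18:00 (add 1h to convert from UTC-1).
Emeka in UTC: 08:30-11:00, 13:00-17:00, 17:30-18:00 (add 3h to convert from UTC-3).
Zane in UTC: 08:00-13:30, 15:00-17:30 (add 4h to convert from UTC-4).
Kira ∩ Emeka: 09:30-11:00, 13:00-15:30, 16:00-17:00, 17:30-18:00.
Kira ∩ Emeka ∩ Zane: 09:30-11:00, 13:00-13:30, 15:00-15:30, 16:00-17:00.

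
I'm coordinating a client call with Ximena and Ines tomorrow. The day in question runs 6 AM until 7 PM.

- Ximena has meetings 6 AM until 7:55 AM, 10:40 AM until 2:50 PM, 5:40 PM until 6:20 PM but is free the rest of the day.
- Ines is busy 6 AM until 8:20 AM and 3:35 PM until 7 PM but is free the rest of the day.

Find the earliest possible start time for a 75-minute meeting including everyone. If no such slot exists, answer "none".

Ximena free: 07:55-10:40, 14:50-17:40, 18:20-19:00 (invert busy blocks within the working day).
Ines free: 08:20-15:35 (invert busy blocks within the working day).
Ximena ∩ Ines: 08:20-10:40, 14:50-15:35.
The first common window of at least 75 minutes is 08:20-10:40, so the earliest start is 08:20.

08:20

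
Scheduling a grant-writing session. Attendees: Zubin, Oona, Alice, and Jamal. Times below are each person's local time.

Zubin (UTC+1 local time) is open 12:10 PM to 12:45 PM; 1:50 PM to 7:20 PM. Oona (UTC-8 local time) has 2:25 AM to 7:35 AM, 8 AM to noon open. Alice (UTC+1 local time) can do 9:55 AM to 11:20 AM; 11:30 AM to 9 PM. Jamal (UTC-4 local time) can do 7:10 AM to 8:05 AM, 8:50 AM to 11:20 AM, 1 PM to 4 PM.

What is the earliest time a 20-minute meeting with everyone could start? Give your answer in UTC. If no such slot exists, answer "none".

Zubin in UTC: 11:10-11:45, 12:50-18:20 (subtract 1h to convert from UTC+1).
Oona in UTC: 10:25-15:35, 16:00-20:00 (add 8h to convert from UTC-8).
Alice in UTC: 08:55-10:20, 10:30-20:00 (subtract 1h to convert from UTC+1).
Jamal in UTC: 11:10-12:05, 12:50-15:20, 17:00-20:00 (add 4h to convert from UTC-4).
Zubin ∩ Oona: 11:10-11:45, 12:50-15:35, 16:00-18:20.
Zubin ∩ Oona ∩ Alice: 11:10-11:45, 12:50-15:35, 16:00-18:20.
Zubin ∩ Oona ∩ Alice ∩ Jamal: 11:10-11:45, 12:50-15:20, 17:00-18:20.
The first common window of at least 20 minutes is 11:10-11:45, so the earliest start is 11:10.

11:10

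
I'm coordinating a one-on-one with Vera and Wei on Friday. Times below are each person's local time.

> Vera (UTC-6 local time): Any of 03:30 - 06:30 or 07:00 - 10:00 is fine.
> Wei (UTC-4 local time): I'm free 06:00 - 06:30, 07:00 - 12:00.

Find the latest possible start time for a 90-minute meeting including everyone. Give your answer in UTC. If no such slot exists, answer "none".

Vera in UTC: 09:30-12:30, 13:00-16:00 (add 6h to convert from UTC-6).
Wei in UTC: 10:00-10:30, 11:00-16:00 (add 4h to convert from UTC-4).
Vera ∩ Wei: 10:00-10:30, 11:00-12:30, 13:00-16:00.
So the common availability across everyone is 10:00-10:30, 11:00-12:30, 13:00-16:00.
The last common window of at least 90 minutes is 13:00-16:00; a 90-minute meeting can start as late as 14:30 and still end by 16:00.

14:30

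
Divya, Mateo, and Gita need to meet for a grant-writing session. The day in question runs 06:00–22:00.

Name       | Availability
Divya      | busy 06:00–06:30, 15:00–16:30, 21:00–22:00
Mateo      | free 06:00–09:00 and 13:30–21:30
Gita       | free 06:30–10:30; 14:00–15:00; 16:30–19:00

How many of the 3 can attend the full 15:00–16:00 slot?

1

Divya free: 06:30-15:00, 16:30-21:00 (invert busy blocks within the working day).
Mateo free: 06:00-09:00, 13:30-21:30.
Gita free: 06:30-10:30, 14:00-15:00, 16:30-19:00.
Mateo can make the full 15:00-16:00 slot — that's 1.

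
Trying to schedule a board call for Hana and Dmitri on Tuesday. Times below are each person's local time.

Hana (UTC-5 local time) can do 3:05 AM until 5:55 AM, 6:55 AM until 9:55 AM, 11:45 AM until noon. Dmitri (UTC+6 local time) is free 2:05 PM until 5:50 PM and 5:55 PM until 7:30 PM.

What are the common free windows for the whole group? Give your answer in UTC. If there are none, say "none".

Hana in UTC: 08:05-10:55, 11:55-14:55, 16:45-17:00 (add 5h to convert from UTC-5).
Dmitri in UTC: 08:05-11:50, 11:55-13:30 (subtract 6h to convert from UTC+6).
Hana ∩ Dmitri: 08:05-10:55, 11:55-13:30.
So the common availability across everyone is 08:05-10:55, 11:55-13:30.

08:05-10:55, 11:55-13:30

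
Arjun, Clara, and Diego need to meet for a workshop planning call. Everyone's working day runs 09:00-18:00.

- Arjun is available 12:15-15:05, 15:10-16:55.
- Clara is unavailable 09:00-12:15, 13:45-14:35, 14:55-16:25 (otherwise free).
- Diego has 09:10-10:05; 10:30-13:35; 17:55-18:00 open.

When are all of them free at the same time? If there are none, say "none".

Arjun free: 12:15-15:05, 15:10-16:55.
Clara free: 12:15-13:45, 14:35-14:55, 16:25-18:00 (invert busy blocks within the working day).
Diego free: 09:10-10:05, 10:30-13:35, 17:55-18:00.
Arjun ∩ Clara: 12:15-13:45, 14:35-14:55, 16:25-16:55.
Arjun ∩ Clara ∩ Diego: 12:15-13:35.
So the common availability across everyone is 12:15-13:35.

12:15-13:35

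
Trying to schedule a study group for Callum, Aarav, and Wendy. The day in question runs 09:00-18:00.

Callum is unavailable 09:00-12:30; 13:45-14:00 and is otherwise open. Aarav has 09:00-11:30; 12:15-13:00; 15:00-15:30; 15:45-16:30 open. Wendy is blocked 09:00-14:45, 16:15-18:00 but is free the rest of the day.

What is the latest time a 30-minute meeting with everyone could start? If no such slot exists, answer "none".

15:45

Callum free: 12:30-13:45, 14:00-18:00 (invert busy blocks within the working day).
Aarav free: 09:00-11:30, 12:15-13:00, 15:00-15:30, 15:45-16:30.
Wendy free: 14:45-16:15 (invert busy blocks within the working day).
Callum ∩ Aarav: 12:30-13:00, 15:00-15:30, 15:45-16:30.
Callum ∩ Aarav ∩ Wendy: 15:00-15:30, 15:45-16:15.
The last common window of at least 30 minutes is 15:45-16:15; a 30-minute meeting can start as late as 15:45 and still end by 16:15.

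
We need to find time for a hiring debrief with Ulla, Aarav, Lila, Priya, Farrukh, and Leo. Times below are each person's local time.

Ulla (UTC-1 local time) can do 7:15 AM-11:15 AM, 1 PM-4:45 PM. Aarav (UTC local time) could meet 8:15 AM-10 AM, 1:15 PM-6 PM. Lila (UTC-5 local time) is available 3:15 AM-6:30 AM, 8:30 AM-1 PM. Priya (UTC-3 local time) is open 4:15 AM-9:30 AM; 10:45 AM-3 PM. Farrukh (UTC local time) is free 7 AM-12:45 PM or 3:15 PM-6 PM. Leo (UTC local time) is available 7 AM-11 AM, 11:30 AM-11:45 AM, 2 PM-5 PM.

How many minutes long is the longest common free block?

105

Ulla in UTC: 08:15-12:15, 14:00-17:45 (add 1h to convert from UTC-1).
Aarav in UTC: 08:15-10:00, 13:15-18:00.
Lila in UTC: 08:15-11:30, 13:30-18:00 (add 5h to convert from UTC-5).
Priya in UTC: 07:15-12:30, 13:45-18:00 (add 3h to convert from UTC-3).
Farrukh in UTC: 07:00-12:45, 15:15-18:00.
Leo in UTC: 07:00-11:00, 11:30-11:45, 14:00-17:00.
Ulla ∩ Aarav: 08:15-10:00, 14:00-17:45.
Ulla ∩ Aarav ∩ Lila: 08:15-10:00, 14:00-17:45.
Ulla ∩ Aarav ∩ Lila ∩ Priya: 08:15-10:00, 14:00-17:45.
Ulla ∩ Aarav ∩ Lila ∩ Priya ∩ Farrukh: 08:15-10:00, 15:15-17:45.
Ulla ∩ Aarav ∩ Lila ∩ Priya ∩ Farrukh ∩ Leo: 08:15-10:00, 15:15-17:00.
The longest is 08:15-10:00 at 105 minutes.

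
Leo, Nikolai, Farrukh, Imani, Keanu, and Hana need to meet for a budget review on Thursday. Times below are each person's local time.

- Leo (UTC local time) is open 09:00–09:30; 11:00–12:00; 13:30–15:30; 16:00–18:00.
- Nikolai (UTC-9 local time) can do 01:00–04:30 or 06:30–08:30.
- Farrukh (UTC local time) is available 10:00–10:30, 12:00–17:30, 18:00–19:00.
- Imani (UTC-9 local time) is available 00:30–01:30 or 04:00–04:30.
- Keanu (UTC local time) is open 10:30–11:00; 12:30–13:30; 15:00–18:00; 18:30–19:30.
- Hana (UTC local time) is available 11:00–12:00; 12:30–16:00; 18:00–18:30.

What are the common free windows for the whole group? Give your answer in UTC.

Leo in UTC: 09:00-09:30, 11:00-12:00, 13:30-15:30, 16:00-18:00.
Nikolai in UTC: 10:00-13:30, 15:30-17:30 (add 9h to convert from UTC-9).
Farrukh in UTC: 10:00-10:30, 12:00-17:30, 18:00-19:00.
Imani in UTC: 09:30-10:30, 13:00-13:30 (add 9h to convert from UTC-9).
Keanu in UTC: 10:30-11:00, 12:30-13:30, 15:00-18:00, 18:30-19:30.
Hana in UTC: 11:00-12:00, 12:30-16:00, 18:00-18:30.
Leo ∩ Nikolai: 11:00-12:00, 16:00-17:30.
Leo ∩ Nikolai ∩ Farrukh: 16:00-17:30.
Leo ∩ Nikolai ∩ Farrukh ∩ Imani: ∅.
Leo ∩ Nikolai ∩ Farrukh ∩ Imani ∩ Keanu: ∅.
Leo ∩ Nikolai ∩ Farrukh ∩ Imani ∩ Keanu ∩ Hana: ∅.
There is no time when everyone is free.

none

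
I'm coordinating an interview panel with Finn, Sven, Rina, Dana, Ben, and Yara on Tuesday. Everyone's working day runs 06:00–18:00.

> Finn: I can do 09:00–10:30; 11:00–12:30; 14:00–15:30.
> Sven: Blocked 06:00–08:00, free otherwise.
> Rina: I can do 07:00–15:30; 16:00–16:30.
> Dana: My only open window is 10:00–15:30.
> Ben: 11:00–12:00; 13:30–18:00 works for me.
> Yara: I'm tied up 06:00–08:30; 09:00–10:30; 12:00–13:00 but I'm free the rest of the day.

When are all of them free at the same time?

11:00-12:00, 14:00-15:30

Finn free: 09:00-10:30, 11:00-12:30, 14:00-15:30.
Sven free: 08:00-18:00 (invert busy blocks within the working day).
Rina free: 07:00-15:30, 16:00-16:30.
Dana free: 10:00-15:30.
Ben free: 11:00-12:00, 13:30-18:00.
Yara free: 08:30-09:00, 10:30-12:00, 13:00-18:00 (invert busy blocks within the working day).
Finn ∩ Sven: 09:00-10:30, 11:00-12:30, 14:00-15:30.
Finn ∩ Sven ∩ Rina: 09:00-10:30, 11:00-12:30, 14:00-15:30.
Finn ∩ Sven ∩ Rina ∩ Dana: 10:00-10:30, 11:00-12:30, 14:00-15:30.
Finn ∩ Sven ∩ Rina ∩ Dana ∩ Ben: 11:00-12:00, 14:00-15:30.
Finn ∩ Sven ∩ Rina ∩ Dana ∩ Ben ∩ Yara: 11:00-12:00, 14:00-15:30.
Those are the intersection windows.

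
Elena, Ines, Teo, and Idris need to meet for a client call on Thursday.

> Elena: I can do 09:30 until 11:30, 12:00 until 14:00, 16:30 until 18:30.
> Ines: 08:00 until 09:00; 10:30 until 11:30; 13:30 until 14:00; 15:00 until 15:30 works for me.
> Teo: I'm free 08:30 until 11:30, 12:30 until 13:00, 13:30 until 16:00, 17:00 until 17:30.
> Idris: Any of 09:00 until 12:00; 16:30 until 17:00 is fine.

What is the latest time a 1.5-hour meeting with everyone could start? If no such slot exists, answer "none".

none

Elena ∩ Ines: 10:30-11:30, 13:30-14:00.
Elena ∩ Ines ∩ Teo: 10:30-11:30, 13:30-14:00.
Elena ∩ Ines ∩ Teo ∩ Idris: 10:30-11:30.
No common window is at least 90 minutes long.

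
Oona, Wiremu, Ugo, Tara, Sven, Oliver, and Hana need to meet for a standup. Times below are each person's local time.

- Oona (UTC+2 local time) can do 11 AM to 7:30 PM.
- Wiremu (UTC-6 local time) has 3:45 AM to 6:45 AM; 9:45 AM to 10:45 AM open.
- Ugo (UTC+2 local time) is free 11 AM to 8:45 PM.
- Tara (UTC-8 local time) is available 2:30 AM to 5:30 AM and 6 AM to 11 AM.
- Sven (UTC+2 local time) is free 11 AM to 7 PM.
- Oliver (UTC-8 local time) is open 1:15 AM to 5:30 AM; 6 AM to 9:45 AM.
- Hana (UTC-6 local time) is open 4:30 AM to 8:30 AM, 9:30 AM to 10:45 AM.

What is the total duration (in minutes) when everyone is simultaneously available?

Oona in UTC: 09:00-17:30 (subtract 2h to convert from UTC+2).
Wiremu in UTC: 09:45-12:45, 15:45-16:45 (add 6h to convert from UTC-6).
Ugo in UTC: 09:00-18:45 (subtract 2h to convert from UTC+2).
Tara in UTC: 10:30-13:30, 14:00-19:00 (add 8h to convert from UTC-8).
Sven in UTC: 09:00-17:00 (subtract 2h to convert from UTC+2).
Oliver in UTC: 09:15-13:30, 14:00-17:45 (add 8h to convert from UTC-8).
Hana in UTC: 10:30-14:30, 15:30-16:45 (add 6h to convert from UTC-6).
Oona ∩ Wiremu: 09:45-12:45, 15:45-16:45.
Oona ∩ Wiremu ∩ Ugo: 09:45-12:45, 15:45-16:45.
Oona ∩ Wiremu ∩ Ugo ∩ Tara: 10:30-12:45, 15:45-16:45.
Oona ∩ Wiremu ∩ Ugo ∩ Tara ∩ Sven: 10:30-12:45, 15:45-16:45.
Oona ∩ Wiremu ∩ Ugo ∩ Tara ∩ Sven ∩ Oliver: 10:30-12:45, 15:45-16:45.
Oona ∩ Wiremu ∩ Ugo ∩ Tara ∩ Sven ∩ Oliver ∩ Hana: 10:30-12:45, 15:45-16:45.
Those are the intersection windows.
Summing the common windows: 135 + 60 = 195 minutes.

195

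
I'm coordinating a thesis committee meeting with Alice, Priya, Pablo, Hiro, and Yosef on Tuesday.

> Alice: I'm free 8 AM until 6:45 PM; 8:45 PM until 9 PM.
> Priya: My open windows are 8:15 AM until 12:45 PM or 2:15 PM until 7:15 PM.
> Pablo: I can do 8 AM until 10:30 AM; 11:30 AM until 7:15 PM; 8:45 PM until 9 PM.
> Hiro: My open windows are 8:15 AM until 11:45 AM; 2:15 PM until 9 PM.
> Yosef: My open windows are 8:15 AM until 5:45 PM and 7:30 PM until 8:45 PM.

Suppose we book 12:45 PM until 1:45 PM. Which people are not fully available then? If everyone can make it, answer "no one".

Hiro, Priya

Alice: free for 12:45-13:45. Priya: not fully free for 12:45-13:45. Pablo: free for 12:45-13:45. Hiro: not fully free for 12:45-13:45. Yosef: free for 12:45-13:45.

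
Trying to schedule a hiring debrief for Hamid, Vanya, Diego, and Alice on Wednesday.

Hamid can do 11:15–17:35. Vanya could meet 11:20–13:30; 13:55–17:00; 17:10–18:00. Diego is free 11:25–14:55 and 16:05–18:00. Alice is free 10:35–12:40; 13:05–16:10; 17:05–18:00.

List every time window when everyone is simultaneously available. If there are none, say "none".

Hamid ∩ Vanya: 11:20-13:30, 13:55-17:00, 17:10-17:35.
Hamid ∩ Vanya ∩ Diego: 11:25-13:30, 13:55-14:55, 16:05-17:00, 17:10-17:35.
Hamid ∩ Vanya ∩ Diego ∩ Alice: 11:25-12:40, 13:05-13:30, 13:55-14:55, 16:05-16:10, 17:10-17:35.

11:25-12:40, 13:05-13:30, 13:55-14:55, 16:05-16:10, 17:10-17:35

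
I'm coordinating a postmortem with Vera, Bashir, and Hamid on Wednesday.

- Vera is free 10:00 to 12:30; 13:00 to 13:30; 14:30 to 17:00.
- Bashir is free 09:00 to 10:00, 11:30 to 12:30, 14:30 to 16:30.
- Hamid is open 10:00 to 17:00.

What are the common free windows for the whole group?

Vera ∩ Bashir: 11:30-12:30, 14:30-16:30.
Vera ∩ Bashir ∩ Hamid: 11:30-12:30, 14:30-16:30.

11:30-12:30, 14:30-16:30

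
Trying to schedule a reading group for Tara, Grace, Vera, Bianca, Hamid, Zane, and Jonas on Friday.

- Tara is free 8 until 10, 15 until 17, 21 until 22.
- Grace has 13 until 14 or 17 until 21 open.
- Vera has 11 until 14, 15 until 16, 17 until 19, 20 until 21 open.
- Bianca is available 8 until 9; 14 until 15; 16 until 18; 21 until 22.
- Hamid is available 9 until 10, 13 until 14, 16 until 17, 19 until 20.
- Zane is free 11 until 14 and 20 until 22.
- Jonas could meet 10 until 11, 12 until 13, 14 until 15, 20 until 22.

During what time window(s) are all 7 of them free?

none

Tara ∩ Grace: ∅.
Tara ∩ Grace ∩ Vera: ∅.
Tara ∩ Grace ∩ Vera ∩ Bianca: ∅.
Tara ∩ Grace ∩ Vera ∩ Bianca ∩ Hamid: ∅.
Tara ∩ Grace ∩ Vera ∩ Bianca ∩ Hamid ∩ Zane: ∅.
Tara ∩ Grace ∩ Vera ∩ Bianca ∩ Hamid ∩ Zane ∩ Jonas: ∅.
There is no time when everyone is free.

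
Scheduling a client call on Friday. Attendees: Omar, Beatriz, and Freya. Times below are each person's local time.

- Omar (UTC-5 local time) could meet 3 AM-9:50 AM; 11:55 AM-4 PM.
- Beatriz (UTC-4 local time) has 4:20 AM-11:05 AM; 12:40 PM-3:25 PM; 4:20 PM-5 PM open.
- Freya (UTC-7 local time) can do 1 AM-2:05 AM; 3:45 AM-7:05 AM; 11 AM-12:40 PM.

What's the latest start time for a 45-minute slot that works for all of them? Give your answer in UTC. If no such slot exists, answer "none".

18:40

Omar in UTC: 08:00-14:50, 16:55-21:00 (add 5h to convert from UTC-5).
Beatriz in UTC: 08:20-15:05, 16:40-19:25, 20:20-21:00 (add 4h to convert from UTC-4).
Freya in UTC: 08:00-09:05, 10:45-14:05, 18:00-19:40 (add 7h to convert from UTC-7).
Omar ∩ Beatriz: 08:20-14:50, 16:55-19:25, 20:20-21:00.
Omar ∩ Beatriz ∩ Freya: 08:20-09:05, 10:45-14:05, 18:00-19:25.
The last common window of at least 45 minutes is 18:00-19:25; a 45-minute meeting can start as late as 18:40 and still end by 19:25.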